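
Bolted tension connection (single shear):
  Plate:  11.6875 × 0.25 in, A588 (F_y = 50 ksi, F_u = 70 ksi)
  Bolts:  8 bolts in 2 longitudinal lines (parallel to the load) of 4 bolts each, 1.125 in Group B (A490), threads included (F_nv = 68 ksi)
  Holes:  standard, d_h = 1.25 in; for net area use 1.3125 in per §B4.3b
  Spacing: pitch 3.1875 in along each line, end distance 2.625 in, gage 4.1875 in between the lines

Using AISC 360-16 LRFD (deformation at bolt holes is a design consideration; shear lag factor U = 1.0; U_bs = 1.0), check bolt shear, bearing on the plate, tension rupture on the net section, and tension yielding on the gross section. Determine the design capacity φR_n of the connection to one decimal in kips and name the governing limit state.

118.9 kips (net-section rupture governs)

Bolt shear: A_b = π(1.125)²/4 = 0.99402 in². φR_n = 0.75 × 68 × 0.99402 × 8 × 1 = 405.6 kips.
Bearing (0.25 in plate, F_u = 70 ksi): end bolts L_c = 2.625 − 1.25/2 = 2, R_n = min(1.2×2×0.25×70, 2.4×1.125×0.25×70) = 42 kips/bolt; interior L_c = 3.1875 − 1.25 = 1.9375, R_n = 40.688 kips/bolt. φR_n = 0.75 × (2×42 + 6×40.688) = 246.1 kips.
Tension rupture (net): A_n = (11.6875 − 2×1.3125)×0.25 = 2.2656 in² (U = 1.0, A_e = A_n). φR_n = 0.75 × 70 × 2.2656 = 118.9 kips.
Tension yield (gross): A_g = 11.6875×0.25 = 2.9219 in². φR_n = 0.90 × 50 × 2.9219 = 131.5 kips.
Governing: min(405.6, 246.1, 118.9, 131.5) = 118.9 kips → net-section rupture.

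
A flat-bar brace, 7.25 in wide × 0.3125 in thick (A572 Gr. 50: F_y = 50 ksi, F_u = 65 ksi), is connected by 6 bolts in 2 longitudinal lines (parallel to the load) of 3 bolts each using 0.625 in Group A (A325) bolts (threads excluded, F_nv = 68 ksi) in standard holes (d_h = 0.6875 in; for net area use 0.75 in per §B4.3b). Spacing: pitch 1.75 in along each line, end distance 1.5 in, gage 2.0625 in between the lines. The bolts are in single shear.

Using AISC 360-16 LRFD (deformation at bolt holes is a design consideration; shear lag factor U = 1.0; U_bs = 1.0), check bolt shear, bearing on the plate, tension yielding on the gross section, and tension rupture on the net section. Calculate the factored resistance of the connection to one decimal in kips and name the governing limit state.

Bolt shear: A_b = π(0.625)²/4 = 0.3068 in². φR_n = 0.75 × 68 × 0.3068 × 6 × 1 = 93.9 kips.
Bearing (0.3125 in plate, F_u = 65 ksi): end bolts L_c = 1.5 − 0.6875/2 = 1.15625, R_n = min(1.2×1.15625×0.3125×65, 2.4×0.625×0.3125×65) = 28.184 kips/bolt; interior L_c = 1.75 − 0.6875 = 1.0625, R_n = 25.898 kips/bolt. φR_n = 0.75 × (2×28.184 + 4×25.898) = 120.0 kips.
Tension yield (gross): A_g = 7.25×0.3125 = 2.2656 in². φR_n = 0.90 × 50 × 2.2656 = 102.0 kips.
Tension rupture (net): A_n = (7.25 − 2×0.75)×0.3125 = 1.7969 in² (U = 1.0, A_e = A_n). φR_n = 0.75 × 65 × 1.7969 = 87.6 kips.
Governing: min(93.9, 120.0, 102.0, 87.6) = 87.6 kips → net-section rupture.

87.6 kips (net-section rupture governs)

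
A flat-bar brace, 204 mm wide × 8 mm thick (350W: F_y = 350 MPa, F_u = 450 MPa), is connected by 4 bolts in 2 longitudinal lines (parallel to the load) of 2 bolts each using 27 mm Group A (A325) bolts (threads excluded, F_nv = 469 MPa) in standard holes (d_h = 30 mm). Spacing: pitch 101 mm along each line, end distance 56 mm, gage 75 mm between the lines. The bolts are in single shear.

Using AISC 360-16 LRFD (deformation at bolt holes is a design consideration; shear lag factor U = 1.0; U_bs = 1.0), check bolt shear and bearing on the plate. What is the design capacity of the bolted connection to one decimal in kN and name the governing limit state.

615.6 kN (bearing governs)

Bolt shear: A_b = π(27)²/4 = 572.56 mm². φR_n = 0.75 × 469 × 572.56 × 4 × 1 = 805.6 kN.
Bearing (8 mm plate, F_u = 450 MPa): end bolts L_c = 56 − 30/2 = 41, R_n = min(1.2×41×8×450, 2.4×27×8×450) = 177.12 kN/bolt; interior L_c = 101 − 30 = 71, R_n = 233.28 kN/bolt. φR_n = 0.75 × (2×177.12 + 2×233.28) = 615.6 kN.
Governing: min(805.6, 615.6) = 615.6 kN → bearing.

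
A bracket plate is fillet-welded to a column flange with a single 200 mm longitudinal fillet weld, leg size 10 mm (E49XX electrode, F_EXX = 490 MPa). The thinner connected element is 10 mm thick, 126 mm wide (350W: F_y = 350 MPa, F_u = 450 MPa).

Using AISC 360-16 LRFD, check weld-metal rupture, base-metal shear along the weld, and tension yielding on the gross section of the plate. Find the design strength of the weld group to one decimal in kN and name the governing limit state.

311.8 kN (weld metal governs)

Weld metal: throat = 0.707×10 = 7.07 mm, L = 200 mm. φR_n = 0.75 × 0.6 × 490 × 7.07 × 200 = 311.8 kN.
Base metal shear (10 mm plate): yield φR_n = 1.0×0.6×350×10×200 = 420.0 kN; rupture φR_n = 0.75×0.6×450×10×200 = 405.0 kN; take 405.0 kN (rupture).
Tension yield (gross): A_g = 126×10 = 1260 mm². φR_n = 0.90 × 350 × 1260 = 396.9 kN.
Governing: min(311.8, 405.0, 396.9) = 311.8 kN → weld metal.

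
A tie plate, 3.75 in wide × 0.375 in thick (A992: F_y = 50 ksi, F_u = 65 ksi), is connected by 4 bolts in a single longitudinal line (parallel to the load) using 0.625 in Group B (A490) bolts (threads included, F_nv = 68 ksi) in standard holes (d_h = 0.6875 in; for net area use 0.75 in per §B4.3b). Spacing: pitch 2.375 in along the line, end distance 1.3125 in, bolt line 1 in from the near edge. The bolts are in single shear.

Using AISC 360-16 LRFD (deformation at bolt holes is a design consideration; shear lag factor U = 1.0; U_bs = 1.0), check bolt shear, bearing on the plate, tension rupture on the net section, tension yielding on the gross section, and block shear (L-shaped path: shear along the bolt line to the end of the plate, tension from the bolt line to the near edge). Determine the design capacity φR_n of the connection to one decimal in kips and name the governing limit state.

Bolt shear: A_b = π(0.625)²/4 = 0.3068 in². φR_n = 0.75 × 68 × 0.3068 × 4 × 1 = 62.6 kips.
Bearing (0.375 in plate, F_u = 65 ksi): end bolts L_c = 1.3125 − 0.6875/2 = 0.96875, R_n = min(1.2×0.96875×0.375×65, 2.4×0.625×0.375×65) = 28.336 kips/bolt; interior L_c = 2.375 − 0.6875 = 1.6875, R_n = 36.563 kips/bolt. φR_n = 0.75 × (1×28.336 + 3×36.563) = 103.5 kips.
Tension rupture (net): A_n = (3.75 − 1×0.75)×0.375 = 1.125 in² (U = 1.0, A_e = A_n). φR_n = 0.75 × 65 × 1.125 = 54.8 kips.
Tension yield (gross): A_g = 3.75×0.375 = 1.4063 in². φR_n = 0.90 × 50 × 1.4063 = 63.3 kips.
Block shear: shear path 1×[1.3125+3×2.375] = 1×8.4375 in, A_gv = 3.1641, A_nv = 1×(8.4375 − 3.5×0.75)×0.375 = 2.1797 in²; tension to near edge: (1 − 0.5×0.75)×0.375 = 0.23438 in². R_n = min(0.6×65×2.1797, 0.6×50×3.1641) + 1.0×65×0.23438 = min(85.008, 94.923) + 15.235 = 100.24 kips. φR_n = 0.75 × 100.24 = 75.2 kips.
Governing: min(62.6, 103.5, 54.8, 63.3, 75.2) = 54.8 kips → net-section rupture.

54.8 kips (net-section rupture governs)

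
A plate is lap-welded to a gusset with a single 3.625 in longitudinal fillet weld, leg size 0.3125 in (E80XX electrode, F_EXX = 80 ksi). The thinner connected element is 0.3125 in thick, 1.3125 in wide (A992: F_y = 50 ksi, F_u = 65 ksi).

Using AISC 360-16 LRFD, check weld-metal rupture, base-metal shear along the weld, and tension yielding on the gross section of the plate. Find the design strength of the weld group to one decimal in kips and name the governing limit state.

18.5 kips (gross-section yield governs)

Weld metal: throat = 0.707×0.3125 = 0.22094 in, L = 3.625 in. φR_n = 0.75 × 0.6 × 80 × 0.22094 × 3.625 = 28.8 kips.
Base metal shear (0.3125 in plate): yield φR_n = 1.0×0.6×50×0.3125×3.625 = 34.0 kips; rupture φR_n = 0.75×0.6×65×0.3125×3.625 = 33.1 kips; take 33.1 kips (rupture).
Tension yield (gross): A_g = 1.3125×0.3125 = 0.41016 in². φR_n = 0.90 × 50 × 0.41016 = 18.5 kips.
Governing: min(28.8, 33.1, 18.5) = 18.5 kips → gross-section yield.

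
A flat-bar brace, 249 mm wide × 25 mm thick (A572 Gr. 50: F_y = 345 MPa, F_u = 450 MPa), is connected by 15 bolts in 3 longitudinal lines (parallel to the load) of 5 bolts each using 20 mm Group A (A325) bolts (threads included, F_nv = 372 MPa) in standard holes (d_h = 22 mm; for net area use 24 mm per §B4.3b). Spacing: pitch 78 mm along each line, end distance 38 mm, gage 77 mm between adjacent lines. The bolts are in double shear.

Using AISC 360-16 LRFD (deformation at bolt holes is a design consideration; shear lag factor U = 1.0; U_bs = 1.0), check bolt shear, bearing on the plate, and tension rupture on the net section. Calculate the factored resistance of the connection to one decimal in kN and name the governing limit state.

1493.4 kN (net-section rupture governs)

Bolt shear: A_b = π(20)²/4 = 314.16 mm². φR_n = 0.75 × 372 × 314.16 × 15 × 2 = 2629.5 kN.
Bearing (25 mm plate, F_u = 450 MPa): end bolts L_c = 38 − 22/2 = 27, R_n = min(1.2×27×25×450, 2.4×20×25×450) = 364.5 kN/bolt; interior L_c = 78 − 22 = 56, R_n = 540 kN/bolt. φR_n = 0.75 × (3×364.5 + 12×540) = 5680.1 kN.
Tension rupture (net): A_n = (249 − 3×24)×25 = 4425 mm² (U = 1.0, A_e = A_n). φR_n = 0.75 × 450 × 4425 = 1493.4 kN.
Governing: min(2629.5, 5680.1, 1493.4) = 1493.4 kN → net-section rupture.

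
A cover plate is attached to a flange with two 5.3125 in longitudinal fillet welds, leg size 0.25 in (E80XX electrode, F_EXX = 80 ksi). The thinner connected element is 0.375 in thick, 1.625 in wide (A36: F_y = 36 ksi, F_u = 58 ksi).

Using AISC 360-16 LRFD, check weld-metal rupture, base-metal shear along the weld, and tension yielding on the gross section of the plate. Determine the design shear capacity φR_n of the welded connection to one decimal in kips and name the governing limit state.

19.7 kips (gross-section yield governs)

Weld metal: throat = 0.707×0.25 = 0.17675 in, L = 2×5.3125 = 10.625 in. φR_n = 0.75 × 0.6 × 80 × 0.17675 × 10.625 = 67.6 kips.
Base metal shear (0.375 in plate): yield φR_n = 1.0×0.6×36×0.375×10.625 = 86.1 kips; rupture φR_n = 0.75×0.6×58×0.375×10.625 = 104.0 kips; take 86.1 kips (yield).
Tension yield (gross): A_g = 1.625×0.375 = 0.60938 in². φR_n = 0.90 × 36 × 0.60938 = 19.7 kips.
Governing: min(67.6, 86.1, 19.7) = 19.7 kips → gross-section yield.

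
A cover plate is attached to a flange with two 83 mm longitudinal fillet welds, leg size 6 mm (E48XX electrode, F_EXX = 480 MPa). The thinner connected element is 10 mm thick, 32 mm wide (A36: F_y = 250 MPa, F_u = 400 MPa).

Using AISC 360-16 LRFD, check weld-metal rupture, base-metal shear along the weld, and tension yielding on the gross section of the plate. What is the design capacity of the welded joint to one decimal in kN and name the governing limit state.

Weld metal: throat = 0.707×6 = 4.242 mm, L = 2×83 = 166 mm. φR_n = 0.75 × 0.6 × 480 × 4.242 × 166 = 152.1 kN.
Base metal shear (10 mm plate): yield φR_n = 1.0×0.6×250×10×166 = 249.0 kN; rupture φR_n = 0.75×0.6×400×10×166 = 298.8 kN; take 249.0 kN (yield).
Tension yield (gross): A_g = 32×10 = 320 mm². φR_n = 0.90 × 250 × 320 = 72.0 kN.
Governing: min(152.1, 249.0, 72.0) = 72.0 kN → gross-section yield.

72.0 kN (gross-section yield governs)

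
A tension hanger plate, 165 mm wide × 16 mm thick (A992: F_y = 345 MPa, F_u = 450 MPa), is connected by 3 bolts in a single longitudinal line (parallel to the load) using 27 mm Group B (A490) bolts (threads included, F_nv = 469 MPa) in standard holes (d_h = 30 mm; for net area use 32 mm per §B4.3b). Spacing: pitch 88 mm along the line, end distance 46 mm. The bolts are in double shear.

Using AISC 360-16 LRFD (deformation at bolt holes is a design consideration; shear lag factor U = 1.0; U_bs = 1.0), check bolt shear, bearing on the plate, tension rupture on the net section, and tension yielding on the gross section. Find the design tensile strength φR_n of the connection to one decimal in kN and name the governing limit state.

718.2 kN (net-section rupture governs)

Bolt shear: A_b = π(27)²/4 = 572.56 mm². φR_n = 0.75 × 469 × 572.56 × 3 × 2 = 1208.4 kN.
Bearing (16 mm plate, F_u = 450 MPa): end bolts L_c = 46 − 30/2 = 31, R_n = min(1.2×31×16×450, 2.4×27×16×450) = 267.84 kN/bolt; interior L_c = 88 − 30 = 58, R_n = 466.56 kN/bolt. φR_n = 0.75 × (1×267.84 + 2×466.56) = 900.7 kN.
Tension rupture (net): A_n = (165 − 1×32)×16 = 2128 mm² (U = 1.0, A_e = A_n). φR_n = 0.75 × 450 × 2128 = 718.2 kN.
Tension yield (gross): A_g = 165×16 = 2640 mm². φR_n = 0.90 × 345 × 2640 = 819.7 kN.
Governing: min(1208.4, 900.7, 718.2, 819.7) = 718.2 kN → net-section rupture.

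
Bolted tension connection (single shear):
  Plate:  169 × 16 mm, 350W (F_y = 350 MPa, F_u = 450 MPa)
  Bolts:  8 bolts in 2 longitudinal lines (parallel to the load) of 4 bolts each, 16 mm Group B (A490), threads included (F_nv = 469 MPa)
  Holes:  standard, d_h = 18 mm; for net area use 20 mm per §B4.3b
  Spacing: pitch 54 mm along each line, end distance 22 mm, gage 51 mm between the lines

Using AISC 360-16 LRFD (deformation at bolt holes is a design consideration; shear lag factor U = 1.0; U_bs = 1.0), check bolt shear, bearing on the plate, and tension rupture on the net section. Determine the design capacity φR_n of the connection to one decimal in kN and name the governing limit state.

565.8 kN (bolt shear governs)

Bolt shear: A_b = π(16)²/4 = 201.06 mm². φR_n = 0.75 × 469 × 201.06 × 8 × 1 = 565.8 kN.
Bearing (16 mm plate, F_u = 450 MPa): end bolts L_c = 22 − 18/2 = 13, R_n = min(1.2×13×16×450, 2.4×16×16×450) = 112.32 kN/bolt; interior L_c = 54 − 18 = 36, R_n = 276.48 kN/bolt. φR_n = 0.75 × (2×112.32 + 6×276.48) = 1412.6 kN.
Tension rupture (net): A_n = (169 − 2×20)×16 = 2064 mm² (U = 1.0, A_e = A_n). φR_n = 0.75 × 450 × 2064 = 696.6 kN.
Governing: min(565.8, 1412.6, 696.6) = 565.8 kN → bolt shear.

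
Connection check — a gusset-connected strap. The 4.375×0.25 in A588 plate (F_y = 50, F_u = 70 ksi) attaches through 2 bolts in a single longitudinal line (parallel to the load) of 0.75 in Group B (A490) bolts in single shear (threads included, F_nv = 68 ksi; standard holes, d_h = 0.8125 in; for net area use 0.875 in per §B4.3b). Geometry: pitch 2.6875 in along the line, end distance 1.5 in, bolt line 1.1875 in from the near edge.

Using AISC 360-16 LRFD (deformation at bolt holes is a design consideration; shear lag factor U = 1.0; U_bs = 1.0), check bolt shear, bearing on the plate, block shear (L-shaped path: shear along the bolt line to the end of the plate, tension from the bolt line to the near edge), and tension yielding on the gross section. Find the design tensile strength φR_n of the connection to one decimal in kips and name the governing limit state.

32.5 kips (block shear governs)

Bolt shear: A_b = π(0.75)²/4 = 0.44179 in². φR_n = 0.75 × 68 × 0.44179 × 2 × 1 = 45.1 kips.
Bearing (0.25 in plate, F_u = 70 ksi): end bolts L_c = 1.5 − 0.8125/2 = 1.09375, R_n = min(1.2×1.09375×0.25×70, 2.4×0.75×0.25×70) = 22.969 kips/bolt; interior L_c = 2.6875 − 0.8125 = 1.875, R_n = 31.5 kips/bolt. φR_n = 0.75 × (1×22.969 + 1×31.5) = 40.9 kips.
Block shear: shear path 1×[1.5+1×2.6875] = 1×4.1875 in, A_gv = 1.0469, A_nv = 1×(4.1875 − 1.5×0.875)×0.25 = 0.71875 in²; tension to near edge: (1.1875 − 0.5×0.875)×0.25 = 0.1875 in². R_n = min(0.6×70×0.71875, 0.6×50×1.0469) + 1.0×70×0.1875 = min(30.188, 31.407) + 13.125 = 43.313 kips. φR_n = 0.75 × 43.313 = 32.5 kips.
Tension yield (gross): A_g = 4.375×0.25 = 1.0938 in². φR_n = 0.90 × 50 × 1.0938 = 49.2 kips.
Governing: min(45.1, 40.9, 32.5, 49.2) = 32.5 kips → block shear.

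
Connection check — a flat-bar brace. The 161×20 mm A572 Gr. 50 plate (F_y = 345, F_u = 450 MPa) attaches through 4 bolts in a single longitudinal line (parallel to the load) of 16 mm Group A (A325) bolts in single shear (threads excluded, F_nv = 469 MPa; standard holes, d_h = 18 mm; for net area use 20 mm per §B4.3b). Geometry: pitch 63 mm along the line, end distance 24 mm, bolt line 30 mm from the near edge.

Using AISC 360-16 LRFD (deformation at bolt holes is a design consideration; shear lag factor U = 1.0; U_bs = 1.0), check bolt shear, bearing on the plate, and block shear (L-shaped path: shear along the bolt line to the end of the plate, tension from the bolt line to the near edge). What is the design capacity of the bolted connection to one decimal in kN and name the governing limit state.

Bolt shear: A_b = π(16)²/4 = 201.06 mm². φR_n = 0.75 × 469 × 201.06 × 4 × 1 = 282.9 kN.
Bearing (20 mm plate, F_u = 450 MPa): end bolts L_c = 24 − 18/2 = 15, R_n = min(1.2×15×20×450, 2.4×16×20×450) = 162 kN/bolt; interior L_c = 63 − 18 = 45, R_n = 345.6 kN/bolt. φR_n = 0.75 × (1×162 + 3×345.6) = 899.1 kN.
Block shear: shear path 1×[24+3×63] = 1×213 mm, A_gv = 4260, A_nv = 1×(213 − 3.5×20)×20 = 2860 mm²; tension to near edge: (30 − 0.5×20)×20 = 400 mm². R_n = min(0.6×450×2860, 0.6×345×4260) + 1.0×450×400 = min(772.2, 881.82) + 180 = 952.2 kN. φR_n = 0.75 × 952.2 = 714.2 kN.
Governing: min(282.9, 899.1, 714.2) = 282.9 kN → bolt shear.

282.9 kN (bolt shear governs)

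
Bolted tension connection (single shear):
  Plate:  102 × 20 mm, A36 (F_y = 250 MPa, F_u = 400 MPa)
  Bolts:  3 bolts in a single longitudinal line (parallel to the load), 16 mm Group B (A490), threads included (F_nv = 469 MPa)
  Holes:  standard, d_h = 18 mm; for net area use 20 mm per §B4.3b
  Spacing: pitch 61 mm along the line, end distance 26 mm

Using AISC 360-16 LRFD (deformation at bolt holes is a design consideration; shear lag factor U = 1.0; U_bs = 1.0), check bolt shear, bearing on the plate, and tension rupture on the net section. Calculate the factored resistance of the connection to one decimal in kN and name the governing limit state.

Bolt shear: A_b = π(16)²/4 = 201.06 mm². φR_n = 0.75 × 469 × 201.06 × 3 × 1 = 212.2 kN.
Bearing (20 mm plate, F_u = 400 MPa): end bolts L_c = 26 − 18/2 = 17, R_n = min(1.2×17×20×400, 2.4×16×20×400) = 163.2 kN/bolt; interior L_c = 61 − 18 = 43, R_n = 307.2 kN/bolt. φR_n = 0.75 × (1×163.2 + 2×307.2) = 583.2 kN.
Tension rupture (net): A_n = (102 − 1×20)×20 = 1640 mm² (U = 1.0, A_e = A_n). φR_n = 0.75 × 400 × 1640 = 492.0 kN.
Governing: min(212.2, 583.2, 492.0) = 212.2 kN → bolt shear.

212.2 kN (bolt shear governs)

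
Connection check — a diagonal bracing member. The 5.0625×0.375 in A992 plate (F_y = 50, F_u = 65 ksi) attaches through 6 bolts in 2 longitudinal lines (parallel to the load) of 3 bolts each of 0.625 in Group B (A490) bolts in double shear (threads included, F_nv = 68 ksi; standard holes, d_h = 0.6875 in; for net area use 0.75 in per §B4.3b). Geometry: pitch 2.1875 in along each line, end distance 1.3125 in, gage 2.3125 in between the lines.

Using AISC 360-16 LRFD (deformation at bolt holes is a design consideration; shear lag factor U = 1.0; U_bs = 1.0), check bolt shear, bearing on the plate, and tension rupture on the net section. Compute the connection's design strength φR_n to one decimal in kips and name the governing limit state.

65.1 kips (net-section rupture governs)

Bolt shear: A_b = π(0.625)²/4 = 0.3068 in². φR_n = 0.75 × 68 × 0.3068 × 6 × 2 = 187.8 kips.
Bearing (0.375 in plate, F_u = 65 ksi): end bolts L_c = 1.3125 − 0.6875/2 = 0.96875, R_n = min(1.2×0.96875×0.375×65, 2.4×0.625×0.375×65) = 28.336 kips/bolt; interior L_c = 2.1875 − 0.6875 = 1.5, R_n = 36.563 kips/bolt. φR_n = 0.75 × (2×28.336 + 4×36.563) = 152.2 kips.
Tension rupture (net): A_n = (5.0625 − 2×0.75)×0.375 = 1.3359 in² (U = 1.0, A_e = A_n). φR_n = 0.75 × 65 × 1.3359 = 65.1 kips.
Governing: min(187.8, 152.2, 65.1) = 65.1 kips → net-section rupture.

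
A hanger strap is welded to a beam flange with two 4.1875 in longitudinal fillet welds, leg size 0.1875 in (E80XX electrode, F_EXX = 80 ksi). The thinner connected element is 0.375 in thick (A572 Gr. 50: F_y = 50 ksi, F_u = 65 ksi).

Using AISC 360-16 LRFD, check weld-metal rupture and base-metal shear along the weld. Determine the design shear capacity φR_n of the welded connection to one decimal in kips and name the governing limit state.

40.0 kips (weld metal governs)

Weld metal: throat = 0.707×0.1875 = 0.13256 in, L = 2×4.1875 = 8.375 in. φR_n = 0.75 × 0.6 × 80 × 0.13256 × 8.375 = 40.0 kips.
Base metal shear (0.375 in plate): yield φR_n = 1.0×0.6×50×0.375×8.375 = 94.2 kips; rupture φR_n = 0.75×0.6×65×0.375×8.375 = 91.9 kips; take 91.9 kips (rupture).
Governing: min(40.0, 91.9) = 40.0 kips → weld metal.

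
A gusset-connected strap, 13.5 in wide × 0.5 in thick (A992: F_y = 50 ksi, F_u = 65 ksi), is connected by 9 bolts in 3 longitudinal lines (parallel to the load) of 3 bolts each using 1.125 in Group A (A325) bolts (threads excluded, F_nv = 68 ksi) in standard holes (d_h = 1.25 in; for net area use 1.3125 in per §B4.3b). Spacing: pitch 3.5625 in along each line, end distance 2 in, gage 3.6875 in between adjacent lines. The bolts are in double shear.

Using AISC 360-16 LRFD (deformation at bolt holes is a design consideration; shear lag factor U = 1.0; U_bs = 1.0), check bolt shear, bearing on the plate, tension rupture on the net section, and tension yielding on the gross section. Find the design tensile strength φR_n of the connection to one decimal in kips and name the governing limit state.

233.1 kips (net-section rupture governs)

Bolt shear: A_b = π(1.125)²/4 = 0.99402 in². φR_n = 0.75 × 68 × 0.99402 × 9 × 2 = 912.5 kips.
Bearing (0.5 in plate, F_u = 65 ksi): end bolts L_c = 2 − 1.25/2 = 1.375, R_n = min(1.2×1.375×0.5×65, 2.4×1.125×0.5×65) = 53.625 kips/bolt; interior L_c = 3.5625 − 1.25 = 2.3125, R_n = 87.75 kips/bolt. φR_n = 0.75 × (3×53.625 + 6×87.75) = 515.5 kips.
Tension rupture (net): A_n = (13.5 − 3×1.3125)×0.5 = 4.7813 in² (U = 1.0, A_e = A_n). φR_n = 0.75 × 65 × 4.7813 = 233.1 kips.
Tension yield (gross): A_g = 13.5×0.5 = 6.75 in². φR_n = 0.90 × 50 × 6.75 = 303.8 kips.
Governing: min(912.5, 515.5, 233.1, 303.8) = 233.1 kips → net-section rupture.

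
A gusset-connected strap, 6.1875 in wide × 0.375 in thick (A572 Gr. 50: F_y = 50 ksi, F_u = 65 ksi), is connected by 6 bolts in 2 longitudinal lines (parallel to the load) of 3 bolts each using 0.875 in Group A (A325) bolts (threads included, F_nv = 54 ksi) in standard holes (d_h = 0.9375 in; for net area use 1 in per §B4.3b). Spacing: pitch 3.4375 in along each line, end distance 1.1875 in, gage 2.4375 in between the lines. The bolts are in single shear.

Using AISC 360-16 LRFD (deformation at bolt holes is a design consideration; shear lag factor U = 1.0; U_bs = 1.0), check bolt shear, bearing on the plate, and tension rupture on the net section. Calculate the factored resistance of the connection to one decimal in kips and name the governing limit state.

Bolt shear: A_b = π(0.875)²/4 = 0.60132 in². φR_n = 0.75 × 54 × 0.60132 × 6 × 1 = 146.1 kips.
Bearing (0.375 in plate, F_u = 65 ksi): end bolts L_c = 1.1875 − 0.9375/2 = 0.71875, R_n = min(1.2×0.71875×0.375×65, 2.4×0.875×0.375×65) = 21.023 kips/bolt; interior L_c = 3.4375 − 0.9375 = 2.5, R_n = 51.188 kips/bolt. φR_n = 0.75 × (2×21.023 + 4×51.188) = 185.1 kips.
Tension rupture (net): A_n = (6.1875 − 2×1)×0.375 = 1.5703 in² (U = 1.0, A_e = A_n). φR_n = 0.75 × 65 × 1.5703 = 76.6 kips.
Governing: min(146.1, 185.1, 76.6) = 76.6 kips → net-section rupture.

76.6 kips (net-section rupture governs)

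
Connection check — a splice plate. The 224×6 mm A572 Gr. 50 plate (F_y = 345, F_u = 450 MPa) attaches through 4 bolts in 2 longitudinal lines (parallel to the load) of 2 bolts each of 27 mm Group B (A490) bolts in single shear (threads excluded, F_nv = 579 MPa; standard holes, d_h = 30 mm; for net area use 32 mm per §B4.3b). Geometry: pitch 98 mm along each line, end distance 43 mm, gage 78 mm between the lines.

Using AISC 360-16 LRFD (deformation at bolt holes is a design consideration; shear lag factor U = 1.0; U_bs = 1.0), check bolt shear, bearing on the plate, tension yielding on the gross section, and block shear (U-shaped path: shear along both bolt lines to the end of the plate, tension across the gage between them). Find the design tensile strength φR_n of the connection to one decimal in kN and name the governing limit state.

319.1 kN (block shear governs)

Bolt shear: A_b = π(27)²/4 = 572.56 mm². φR_n = 0.75 × 579 × 572.56 × 4 × 1 = 994.5 kN.
Bearing (6 mm plate, F_u = 450 MPa): end bolts L_c = 43 − 30/2 = 28, R_n = min(1.2×28×6×450, 2.4×27×6×450) = 90.72 kN/bolt; interior L_c = 98 − 30 = 68, R_n = 174.96 kN/bolt. φR_n = 0.75 × (2×90.72 + 2×174.96) = 398.5 kN.
Tension yield (gross): A_g = 224×6 = 1344 mm². φR_n = 0.90 × 345 × 1344 = 417.3 kN.
Block shear: shear path 2×[43+1×98] = 2×141 mm, A_gv = 1692, A_nv = 2×(141 − 1.5×32)×6 = 1116 mm²; tension across gage: (78 − 1×32)×6 = 276 mm². R_n = min(0.6×450×1116, 0.6×345×1692) + 1.0×450×276 = min(301.32, 350.24) + 124.2 = 425.52 kN. φR_n = 0.75 × 425.52 = 319.1 kN.
Governing: min(994.5, 398.5, 417.3, 319.1) = 319.1 kN → block shear.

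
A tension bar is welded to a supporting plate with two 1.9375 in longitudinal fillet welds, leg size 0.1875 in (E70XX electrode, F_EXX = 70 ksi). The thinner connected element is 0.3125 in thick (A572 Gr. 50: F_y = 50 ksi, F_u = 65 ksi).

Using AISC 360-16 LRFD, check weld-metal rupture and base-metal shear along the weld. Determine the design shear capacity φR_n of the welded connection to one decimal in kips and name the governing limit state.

Weld metal: throat = 0.707×0.1875 = 0.13256 in, L = 2×1.9375 = 3.875 in. φR_n = 0.75 × 0.6 × 70 × 0.13256 × 3.875 = 16.2 kips.
Base metal shear (0.3125 in plate): yield φR_n = 1.0×0.6×50×0.3125×3.875 = 36.3 kips; rupture φR_n = 0.75×0.6×65×0.3125×3.875 = 35.4 kips; take 35.4 kips (rupture).
Governing: min(16.2, 35.4) = 16.2 kips → weld metal.

16.2 kips (weld metal governs)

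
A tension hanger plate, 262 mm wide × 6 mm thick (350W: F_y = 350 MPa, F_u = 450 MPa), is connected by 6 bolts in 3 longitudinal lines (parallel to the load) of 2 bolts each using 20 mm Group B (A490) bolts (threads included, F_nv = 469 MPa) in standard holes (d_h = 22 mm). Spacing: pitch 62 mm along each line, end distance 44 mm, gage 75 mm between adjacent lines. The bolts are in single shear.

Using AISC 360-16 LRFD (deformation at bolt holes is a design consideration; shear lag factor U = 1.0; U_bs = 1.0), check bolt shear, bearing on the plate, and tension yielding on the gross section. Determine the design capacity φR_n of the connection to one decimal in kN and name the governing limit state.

Bolt shear: A_b = π(20)²/4 = 314.16 mm². φR_n = 0.75 × 469 × 314.16 × 6 × 1 = 663.0 kN.
Bearing (6 mm plate, F_u = 450 MPa): end bolts L_c = 44 − 22/2 = 33, R_n = min(1.2×33×6×450, 2.4×20×6×450) = 106.92 kN/bolt; interior L_c = 62 − 22 = 40, R_n = 129.6 kN/bolt. φR_n = 0.75 × (3×106.92 + 3×129.6) = 532.2 kN.
Tension yield (gross): A_g = 262×6 = 1572 mm². φR_n = 0.90 × 350 × 1572 = 495.2 kN.
Governing: min(663.0, 532.2, 495.2) = 495.2 kN → gross-section yield.

495.2 kN (gross-section yield governs)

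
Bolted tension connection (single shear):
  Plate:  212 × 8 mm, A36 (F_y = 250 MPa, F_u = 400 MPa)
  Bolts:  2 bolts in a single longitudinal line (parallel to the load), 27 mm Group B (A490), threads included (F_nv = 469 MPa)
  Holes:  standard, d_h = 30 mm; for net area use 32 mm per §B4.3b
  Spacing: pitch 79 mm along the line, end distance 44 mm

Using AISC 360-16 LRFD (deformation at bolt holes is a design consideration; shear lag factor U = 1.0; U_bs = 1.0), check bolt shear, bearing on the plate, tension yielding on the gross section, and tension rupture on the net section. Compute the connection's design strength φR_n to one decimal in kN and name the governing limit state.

Bolt shear: A_b = π(27)²/4 = 572.56 mm². φR_n = 0.75 × 469 × 572.56 × 2 × 1 = 402.8 kN.
Bearing (8 mm plate, F_u = 400 MPa): end bolts L_c = 44 − 30/2 = 29, R_n = min(1.2×29×8×400, 2.4×27×8×400) = 111.36 kN/bolt; interior L_c = 79 − 30 = 49, R_n = 188.16 kN/bolt. φR_n = 0.75 × (1×111.36 + 1×188.16) = 224.6 kN.
Tension yield (gross): A_g = 212×8 = 1696 mm². φR_n = 0.90 × 250 × 1696 = 381.6 kN.
Tension rupture (net): A_n = (212 − 1×32)×8 = 1440 mm² (U = 1.0, A_e = A_n). φR_n = 0.75 × 400 × 1440 = 432.0 kN.
Governing: min(402.8, 224.6, 381.6, 432.0) = 224.6 kN → bearing.

224.6 kN (bearing governs)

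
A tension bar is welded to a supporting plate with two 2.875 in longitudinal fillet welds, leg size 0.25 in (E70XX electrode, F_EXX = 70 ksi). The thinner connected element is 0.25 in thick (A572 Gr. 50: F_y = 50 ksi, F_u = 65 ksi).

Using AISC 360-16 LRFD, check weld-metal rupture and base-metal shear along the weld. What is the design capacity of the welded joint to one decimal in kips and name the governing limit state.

32.0 kips (weld metal governs)

Weld metal: throat = 0.707×0.25 = 0.17675 in, L = 2×2.875 = 5.75 in. φR_n = 0.75 × 0.6 × 70 × 0.17675 × 5.75 = 32.0 kips.
Base metal shear (0.25 in plate): yield φR_n = 1.0×0.6×50×0.25×5.75 = 43.1 kips; rupture φR_n = 0.75×0.6×65×0.25×5.75 = 42.0 kips; take 42.0 kips (rupture).
Governing: min(32.0, 42.0) = 32.0 kips → weld metal.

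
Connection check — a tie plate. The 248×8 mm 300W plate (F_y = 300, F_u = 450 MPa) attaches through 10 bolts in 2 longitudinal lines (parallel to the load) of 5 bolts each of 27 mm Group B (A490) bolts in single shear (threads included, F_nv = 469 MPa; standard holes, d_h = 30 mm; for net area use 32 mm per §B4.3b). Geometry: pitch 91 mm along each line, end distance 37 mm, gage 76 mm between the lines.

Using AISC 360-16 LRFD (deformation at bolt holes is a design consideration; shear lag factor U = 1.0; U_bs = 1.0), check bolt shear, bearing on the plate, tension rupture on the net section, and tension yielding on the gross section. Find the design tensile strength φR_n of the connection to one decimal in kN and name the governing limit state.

496.8 kN (net-section rupture governs)

Bolt shear: A_b = π(27)²/4 = 572.56 mm². φR_n = 0.75 × 469 × 572.56 × 10 × 1 = 2014.0 kN.
Bearing (8 mm plate, F_u = 450 MPa): end bolts L_c = 37 − 30/2 = 22, R_n = min(1.2×22×8×450, 2.4×27×8×450) = 95.04 kN/bolt; interior L_c = 91 − 30 = 61, R_n = 233.28 kN/bolt. φR_n = 0.75 × (2×95.04 + 8×233.28) = 1542.2 kN.
Tension rupture (net): A_n = (248 − 2×32)×8 = 1472 mm² (U = 1.0, A_e = A_n). φR_n = 0.75 × 450 × 1472 = 496.8 kN.
Tension yield (gross): A_g = 248×8 = 1984 mm². φR_n = 0.90 × 300 × 1984 = 535.7 kN.
Governing: min(2014.0, 1542.2, 496.8, 535.7) = 496.8 kN → net-section rupture.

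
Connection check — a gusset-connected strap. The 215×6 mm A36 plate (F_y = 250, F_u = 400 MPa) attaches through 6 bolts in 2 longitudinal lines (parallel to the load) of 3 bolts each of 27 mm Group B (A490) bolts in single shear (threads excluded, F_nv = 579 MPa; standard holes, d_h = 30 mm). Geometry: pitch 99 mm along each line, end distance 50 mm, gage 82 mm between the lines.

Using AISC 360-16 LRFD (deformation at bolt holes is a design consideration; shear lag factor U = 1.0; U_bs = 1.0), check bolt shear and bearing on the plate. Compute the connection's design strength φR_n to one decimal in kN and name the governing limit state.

617.8 kN (bearing governs)

Bolt shear: A_b = π(27)²/4 = 572.56 mm². φR_n = 0.75 × 579 × 572.56 × 6 × 1 = 1491.8 kN.
Bearing (6 mm plate, F_u = 400 MPa): end bolts L_c = 50 − 30/2 = 35, R_n = min(1.2×35×6×400, 2.4×27×6×400) = 100.8 kN/bolt; interior L_c = 99 − 30 = 69, R_n = 155.52 kN/bolt. φR_n = 0.75 × (2×100.8 + 4×155.52) = 617.8 kN.
Governing: min(1491.8, 617.8) = 617.8 kN → bearing.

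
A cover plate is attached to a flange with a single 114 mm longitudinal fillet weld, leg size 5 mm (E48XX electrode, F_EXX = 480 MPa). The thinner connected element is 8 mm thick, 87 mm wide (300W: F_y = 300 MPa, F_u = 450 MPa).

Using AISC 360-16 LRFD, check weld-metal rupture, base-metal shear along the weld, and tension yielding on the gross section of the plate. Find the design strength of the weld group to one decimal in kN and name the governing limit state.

87.0 kN (weld metal governs)

Weld metal: throat = 0.707×5 = 3.535 mm, L = 114 mm. φR_n = 0.75 × 0.6 × 480 × 3.535 × 114 = 87.0 kN.
Base metal shear (8 mm plate): yield φR_n = 1.0×0.6×300×8×114 = 164.2 kN; rupture φR_n = 0.75×0.6×450×8×114 = 184.7 kN; take 164.2 kN (yield).
Tension yield (gross): A_g = 87×8 = 696 mm². φR_n = 0.90 × 300 × 696 = 187.9 kN.
Governing: min(87.0, 164.2, 187.9) = 87.0 kN → weld metal.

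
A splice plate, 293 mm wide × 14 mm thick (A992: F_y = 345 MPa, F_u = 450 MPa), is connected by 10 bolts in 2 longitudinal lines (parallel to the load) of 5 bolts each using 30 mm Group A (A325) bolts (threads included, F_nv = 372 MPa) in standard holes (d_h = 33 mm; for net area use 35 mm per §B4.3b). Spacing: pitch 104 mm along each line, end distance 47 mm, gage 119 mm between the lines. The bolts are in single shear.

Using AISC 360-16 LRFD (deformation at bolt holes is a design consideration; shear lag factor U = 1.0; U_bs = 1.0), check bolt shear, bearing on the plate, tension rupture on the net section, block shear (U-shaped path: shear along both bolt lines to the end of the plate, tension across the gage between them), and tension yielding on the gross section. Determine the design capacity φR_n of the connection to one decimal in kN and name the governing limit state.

1053.7 kN (net-section rupture governs)

Bolt shear: A_b = π(30)²/4 = 706.86 mm². φR_n = 0.75 × 372 × 706.86 × 10 × 1 = 1972.1 kN.
Bearing (14 mm plate, F_u = 450 MPa): end bolts L_c = 47 − 33/2 = 30.5, R_n = min(1.2×30.5×14×450, 2.4×30×14×450) = 230.58 kN/bolt; interior L_c = 104 − 33 = 71, R_n = 453.6 kN/bolt. φR_n = 0.75 × (2×230.58 + 8×453.6) = 3067.5 kN.
Tension rupture (net): A_n = (293 − 2×35)×14 = 3122 mm² (U = 1.0, A_e = A_n). φR_n = 0.75 × 450 × 3122 = 1053.7 kN.
Block shear: shear path 2×[47+4×104] = 2×463 mm, A_gv = 12964, A_nv = 2×(463 − 4.5×35)×14 = 8554 mm²; tension across gage: (119 − 1×35)×14 = 1176 mm². R_n = min(0.6×450×8554, 0.6×345×12964) + 1.0×450×1176 = min(2309.6, 2683.5) + 529.2 = 2838.8 kN. φR_n = 0.75 × 2838.8 = 2129.1 kN.
Tension yield (gross): A_g = 293×14 = 4102 mm². φR_n = 0.90 × 345 × 4102 = 1273.7 kN.
Governing: min(1972.1, 3067.5, 1053.7, 2129.1, 1273.7) = 1053.7 kN → net-section rupture.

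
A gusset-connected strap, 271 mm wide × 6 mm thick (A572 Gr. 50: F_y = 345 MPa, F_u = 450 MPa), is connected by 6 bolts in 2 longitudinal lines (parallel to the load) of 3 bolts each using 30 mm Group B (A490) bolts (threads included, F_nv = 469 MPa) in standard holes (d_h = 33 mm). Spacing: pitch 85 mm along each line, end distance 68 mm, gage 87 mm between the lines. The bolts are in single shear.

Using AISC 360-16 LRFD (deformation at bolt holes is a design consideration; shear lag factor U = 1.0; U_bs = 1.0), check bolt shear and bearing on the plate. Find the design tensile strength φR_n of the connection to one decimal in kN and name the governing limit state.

755.7 kN (bearing governs)

Bolt shear: A_b = π(30)²/4 = 706.86 mm². φR_n = 0.75 × 469 × 706.86 × 6 × 1 = 1491.8 kN.
Bearing (6 mm plate, F_u = 450 MPa): end bolts L_c = 68 − 33/2 = 51.5, R_n = min(1.2×51.5×6×450, 2.4×30×6×450) = 166.86 kN/bolt; interior L_c = 85 − 33 = 52, R_n = 168.48 kN/bolt. φR_n = 0.75 × (2×166.86 + 4×168.48) = 755.7 kN.
Governing: min(1491.8, 755.7) = 755.7 kN → bearing.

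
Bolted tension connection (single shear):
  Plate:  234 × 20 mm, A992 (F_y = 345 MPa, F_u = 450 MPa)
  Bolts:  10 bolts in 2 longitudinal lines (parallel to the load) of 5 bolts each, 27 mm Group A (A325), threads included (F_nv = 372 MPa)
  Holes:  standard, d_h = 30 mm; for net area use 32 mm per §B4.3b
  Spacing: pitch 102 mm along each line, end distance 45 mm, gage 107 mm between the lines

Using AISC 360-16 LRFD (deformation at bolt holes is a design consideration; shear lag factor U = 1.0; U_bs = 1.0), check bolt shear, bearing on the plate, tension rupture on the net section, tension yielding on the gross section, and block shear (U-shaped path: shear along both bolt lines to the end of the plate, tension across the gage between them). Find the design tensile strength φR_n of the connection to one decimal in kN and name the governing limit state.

Bolt shear: A_b = π(27)²/4 = 572.56 mm². φR_n = 0.75 × 372 × 572.56 × 10 × 1 = 1597.4 kN.
Bearing (20 mm plate, F_u = 450 MPa): end bolts L_c = 45 − 30/2 = 30, R_n = min(1.2×30×20×450, 2.4×27×20×450) = 324 kN/bolt; interior L_c = 102 − 30 = 72, R_n = 583.2 kN/bolt. φR_n = 0.75 × (2×324 + 8×583.2) = 3985.2 kN.
Tension rupture (net): A_n = (234 − 2×32)×20 = 3400 mm² (U = 1.0, A_e = A_n). φR_n = 0.75 × 450 × 3400 = 1147.5 kN.
Tension yield (gross): A_g = 234×20 = 4680 mm². φR_n = 0.90 × 345 × 4680 = 1453.1 kN.
Block shear: shear path 2×[45+4×102] = 2×453 mm, A_gv = 18120, A_nv = 2×(453 − 4.5×32)×20 = 12360 mm²; tension across gage: (107 − 1×32)×20 = 1500 mm². R_n = min(0.6×450×12360, 0.6×345×18120) + 1.0×450×1500 = min(3337.2, 3750.8) + 675 = 4012.2 kN. φR_n = 0.75 × 4012.2 = 3009.2 kN.
Governing: min(1597.4, 3985.2, 1147.5, 1453.1, 3009.2) = 1147.5 kN → net-section rupture.

1147.5 kN (net-section rupture governs)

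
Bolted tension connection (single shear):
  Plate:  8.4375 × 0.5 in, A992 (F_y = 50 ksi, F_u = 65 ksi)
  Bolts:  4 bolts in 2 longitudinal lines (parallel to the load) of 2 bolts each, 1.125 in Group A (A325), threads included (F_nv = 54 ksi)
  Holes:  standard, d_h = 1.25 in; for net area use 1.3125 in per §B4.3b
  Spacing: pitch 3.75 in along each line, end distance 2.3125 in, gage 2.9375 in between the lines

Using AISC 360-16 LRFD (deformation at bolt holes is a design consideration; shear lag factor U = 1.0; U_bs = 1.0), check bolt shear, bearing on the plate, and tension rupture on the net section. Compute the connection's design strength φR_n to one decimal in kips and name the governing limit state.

Bolt shear: A_b = π(1.125)²/4 = 0.99402 in². φR_n = 0.75 × 54 × 0.99402 × 4 × 1 = 161.0 kips.
Bearing (0.5 in plate, F_u = 65 ksi): end bolts L_c = 2.3125 − 1.25/2 = 1.6875, R_n = min(1.2×1.6875×0.5×65, 2.4×1.125×0.5×65) = 65.813 kips/bolt; interior L_c = 3.75 − 1.25 = 2.5, R_n = 87.75 kips/bolt. φR_n = 0.75 × (2×65.813 + 2×87.75) = 230.3 kips.
Tension rupture (net): A_n = (8.4375 − 2×1.3125)×0.5 = 2.9063 in² (U = 1.0, A_e = A_n). φR_n = 0.75 × 65 × 2.9063 = 141.7 kips.
Governing: min(161.0, 230.3, 141.7) = 141.7 kips → net-section rupture.

141.7 kips (net-section rupture governs)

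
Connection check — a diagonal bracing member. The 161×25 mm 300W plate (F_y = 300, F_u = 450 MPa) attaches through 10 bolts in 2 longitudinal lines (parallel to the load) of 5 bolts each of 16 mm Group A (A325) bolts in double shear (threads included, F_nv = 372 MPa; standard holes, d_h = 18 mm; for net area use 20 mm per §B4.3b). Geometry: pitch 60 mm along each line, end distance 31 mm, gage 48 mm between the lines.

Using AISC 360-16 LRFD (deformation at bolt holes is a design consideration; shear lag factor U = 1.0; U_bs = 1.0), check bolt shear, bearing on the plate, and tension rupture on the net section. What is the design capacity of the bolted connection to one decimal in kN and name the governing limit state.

1020.9 kN (net-section rupture governs)

Bolt shear: A_b = π(16)²/4 = 201.06 mm². φR_n = 0.75 × 372 × 201.06 × 10 × 2 = 1121.9 kN.
Bearing (25 mm plate, F_u = 450 MPa): end bolts L_c = 31 − 18/2 = 22, R_n = min(1.2×22×25×450, 2.4×16×25×450) = 297 kN/bolt; interior L_c = 60 − 18 = 42, R_n = 432 kN/bolt. φR_n = 0.75 × (2×297 + 8×432) = 3037.5 kN.
Tension rupture (net): A_n = (161 − 2×20)×25 = 3025 mm² (U = 1.0, A_e = A_n). φR_n = 0.75 × 450 × 3025 = 1020.9 kN.
Governing: min(1121.9, 3037.5, 1020.9) = 1020.9 kN → net-section rupture.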